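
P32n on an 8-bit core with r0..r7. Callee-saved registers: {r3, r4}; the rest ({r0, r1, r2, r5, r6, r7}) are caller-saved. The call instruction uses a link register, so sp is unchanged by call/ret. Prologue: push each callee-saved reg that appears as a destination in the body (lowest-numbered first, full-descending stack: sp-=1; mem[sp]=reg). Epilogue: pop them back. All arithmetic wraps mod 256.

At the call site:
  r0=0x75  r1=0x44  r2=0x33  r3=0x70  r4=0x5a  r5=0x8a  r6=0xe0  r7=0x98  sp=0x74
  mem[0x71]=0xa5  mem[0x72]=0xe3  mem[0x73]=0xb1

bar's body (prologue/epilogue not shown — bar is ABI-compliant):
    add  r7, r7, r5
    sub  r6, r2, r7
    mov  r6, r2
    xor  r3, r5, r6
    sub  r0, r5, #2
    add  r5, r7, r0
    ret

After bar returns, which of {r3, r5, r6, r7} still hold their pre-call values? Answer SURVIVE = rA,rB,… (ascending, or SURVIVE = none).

SURVIVE = r3

prologue: push r3 → mem[0x73]=0x70, sp=0x73
body[0] add  r7, r7, r5 → r7=0x22
body[1] sub  r6, r2, r7 → r6=0x11
body[2] mov  r6, r2 → r6=0x33
body[3] xor  r3, r5, r6 → r3=0xb9
body[4] sub  r0, r5, #2 → r0=0x88
body[5] add  r5, r7, r0 → r5=0xaa
epilogue: pop r3=0x70, sp=0x74
r3: callee-saved, written=True
r5: caller-saved, written=True
r6: caller-saved, written=True
r7: caller-saved, written=True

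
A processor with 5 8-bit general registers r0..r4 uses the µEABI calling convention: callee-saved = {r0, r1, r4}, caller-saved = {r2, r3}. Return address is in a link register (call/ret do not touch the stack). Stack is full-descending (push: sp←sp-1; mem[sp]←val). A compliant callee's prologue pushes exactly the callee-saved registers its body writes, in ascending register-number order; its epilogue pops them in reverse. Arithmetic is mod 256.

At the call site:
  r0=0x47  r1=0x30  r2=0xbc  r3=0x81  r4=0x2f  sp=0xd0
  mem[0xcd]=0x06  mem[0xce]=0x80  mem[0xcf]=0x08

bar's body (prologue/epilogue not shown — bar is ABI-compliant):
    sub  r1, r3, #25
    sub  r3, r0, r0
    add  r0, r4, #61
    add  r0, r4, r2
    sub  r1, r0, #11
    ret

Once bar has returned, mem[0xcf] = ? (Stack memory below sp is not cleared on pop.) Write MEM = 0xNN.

prologue: push r0 -> mem[0xcf]=0x47, sp=0xcf
prologue: push r1 -> mem[0xce]=0x30, sp=0xce
body[0] sub  r1, r3, #25 -> r1=0x68
body[1] sub  r3, r0, r0 -> r3=0x00
body[2] add  r0, r4, #61 -> r0=0x6c
body[3] add  r0, r4, r2 -> r0=0xeb
body[4] sub  r1, r0, #11 -> r1=0xe0
epilogue: pop r1=0x30, sp=0xcf
epilogue: pop r0=0x47, sp=0xd0
prologue pushed ['r0', 'r1'] at ['0xcf', '0xce']

MEM = 0x47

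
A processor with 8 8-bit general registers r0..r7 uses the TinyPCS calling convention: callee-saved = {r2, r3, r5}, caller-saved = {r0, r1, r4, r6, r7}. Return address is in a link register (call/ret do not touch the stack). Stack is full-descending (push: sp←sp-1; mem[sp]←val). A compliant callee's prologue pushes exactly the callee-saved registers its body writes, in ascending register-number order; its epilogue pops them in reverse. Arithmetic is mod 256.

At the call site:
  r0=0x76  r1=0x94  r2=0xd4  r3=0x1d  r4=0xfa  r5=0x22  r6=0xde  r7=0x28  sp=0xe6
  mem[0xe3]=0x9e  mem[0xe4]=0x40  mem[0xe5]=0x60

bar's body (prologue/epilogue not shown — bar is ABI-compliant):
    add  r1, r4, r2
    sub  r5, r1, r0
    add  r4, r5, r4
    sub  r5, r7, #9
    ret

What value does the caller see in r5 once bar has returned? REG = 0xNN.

prologue: push r5 -> mem[0xe5]=0x22, sp=0xe5
body[0] add  r1, r4, r2 -> r1=0xce
body[1] sub  r5, r1, r0 -> r5=0x58
body[2] add  r4, r5, r4 -> r4=0x52
body[3] sub  r5, r7, #9 -> r5=0x1f
epilogue: pop r5=0x22, sp=0xe6
r5 is callee-saved -> restored

REG = 0x22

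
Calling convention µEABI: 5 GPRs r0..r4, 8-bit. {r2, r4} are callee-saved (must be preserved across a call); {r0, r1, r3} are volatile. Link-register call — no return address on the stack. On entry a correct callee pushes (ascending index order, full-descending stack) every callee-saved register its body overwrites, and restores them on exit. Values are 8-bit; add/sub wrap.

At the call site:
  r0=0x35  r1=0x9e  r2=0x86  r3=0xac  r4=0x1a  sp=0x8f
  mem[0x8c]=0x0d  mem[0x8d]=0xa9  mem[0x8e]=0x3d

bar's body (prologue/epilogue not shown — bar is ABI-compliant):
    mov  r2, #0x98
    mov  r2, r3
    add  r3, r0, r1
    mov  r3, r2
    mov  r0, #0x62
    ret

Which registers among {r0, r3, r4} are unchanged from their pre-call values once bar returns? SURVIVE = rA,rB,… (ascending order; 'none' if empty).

SURVIVE = r3,r4

prologue: push r2 → mem[0x8e]=0x86, sp=0x8e
body[0] mov  r2, #0x98 → r2=0x98
body[1] mov  r2, r3 → r2=0xac
body[2] add  r3, r0, r1 → r3=0xd3
body[3] mov  r3, r2 → r3=0xac
body[4] mov  r0, #0x62 → r0=0x62
epilogue: pop r2=0x86, sp=0x8f
r0: caller-saved, written=True
r3: caller-saved, written=True
r4: callee-saved, written=False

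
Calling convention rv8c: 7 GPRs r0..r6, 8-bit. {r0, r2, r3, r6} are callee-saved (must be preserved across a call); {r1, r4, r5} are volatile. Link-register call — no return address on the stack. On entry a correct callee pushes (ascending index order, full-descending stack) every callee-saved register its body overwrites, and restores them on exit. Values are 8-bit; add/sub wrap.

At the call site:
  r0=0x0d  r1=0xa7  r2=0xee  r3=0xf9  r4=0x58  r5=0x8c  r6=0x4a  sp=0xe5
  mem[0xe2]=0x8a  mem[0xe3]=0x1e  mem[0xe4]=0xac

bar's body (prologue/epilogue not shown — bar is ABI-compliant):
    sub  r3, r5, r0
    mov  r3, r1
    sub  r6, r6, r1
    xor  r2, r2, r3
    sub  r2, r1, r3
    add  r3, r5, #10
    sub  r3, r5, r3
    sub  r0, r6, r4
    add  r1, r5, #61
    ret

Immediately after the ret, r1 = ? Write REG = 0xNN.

prologue: push r0 → mem[0xe4]=0x0d, sp=0xe4
prologue: push r2 → mem[0xe3]=0xee, sp=0xe3
prologue: push r3 → mem[0xe2]=0xf9, sp=0xe2
prologue: push r6 → mem[0xe1]=0x4a, sp=0xe1
body[0] sub  r3, r5, r0 → r3=0x7f
body[1] mov  r3, r1 → r3=0xa7
body[2] sub  r6, r6, r1 → r6=0xa3
body[3] xor  r2, r2, r3 → r2=0x49
body[4] sub  r2, r1, r3 → r2=0x00
body[5] add  r3, r5, #10 → r3=0x96
body[6] sub  r3, r5, r3 → r3=0xf6
body[7] sub  r0, r6, r4 → r0=0x4b
body[8] add  r1, r5, #61 → r1=0xc9
epilogue: pop r6=0x4a, sp=0xe2
epilogue: pop r3=0xf9, sp=0xe3
epilogue: pop r2=0xee, sp=0xe4
epilogue: pop r0=0x0d, sp=0xe5
r1 is caller-saved → body value

REG = 0xc9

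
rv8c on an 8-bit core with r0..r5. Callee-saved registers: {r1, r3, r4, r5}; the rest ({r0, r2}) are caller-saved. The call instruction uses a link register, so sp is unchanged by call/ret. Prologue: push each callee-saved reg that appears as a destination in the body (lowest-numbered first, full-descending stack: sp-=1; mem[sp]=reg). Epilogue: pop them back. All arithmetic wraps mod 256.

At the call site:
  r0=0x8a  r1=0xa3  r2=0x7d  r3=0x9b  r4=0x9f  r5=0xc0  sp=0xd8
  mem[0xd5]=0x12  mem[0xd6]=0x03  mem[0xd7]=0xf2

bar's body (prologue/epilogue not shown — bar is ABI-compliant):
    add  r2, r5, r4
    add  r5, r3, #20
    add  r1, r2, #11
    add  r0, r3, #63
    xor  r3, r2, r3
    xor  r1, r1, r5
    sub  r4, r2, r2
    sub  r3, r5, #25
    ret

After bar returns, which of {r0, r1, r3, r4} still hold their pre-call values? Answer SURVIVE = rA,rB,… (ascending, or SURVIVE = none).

SURVIVE = r1,r3,r4

prologue: push r1 → mem[0xd7]=0xa3, sp=0xd7
prologue: push r3 → mem[0xd6]=0x9b, sp=0xd6
prologue: push r4 → mem[0xd5]=0x9f, sp=0xd5
prologue: push r5 → mem[0xd4]=0xc0, sp=0xd4
body[0] add  r2, r5, r4 → r2=0x5f
body[1] add  r5, r3, #20 → r5=0xaf
body[2] add  r1, r2, #11 → r1=0x6a
body[3] add  r0, r3, #63 → r0=0xda
body[4] xor  r3, r2, r3 → r3=0xc4
body[5] xor  r1, r1, r5 → r1=0xc5
body[6] sub  r4, r2, r2 → r4=0x00
body[7] sub  r3, r5, #25 → r3=0x96
epilogue: pop r5=0xc0, sp=0xd5
epilogue: pop r4=0x9f, sp=0xd6
epilogue: pop r3=0x9b, sp=0xd7
epilogue: pop r1=0xa3, sp=0xd8
r0: caller-saved, written=True
r1: callee-saved, written=True
r3: callee-saved, written=True
r4: callee-saved, written=True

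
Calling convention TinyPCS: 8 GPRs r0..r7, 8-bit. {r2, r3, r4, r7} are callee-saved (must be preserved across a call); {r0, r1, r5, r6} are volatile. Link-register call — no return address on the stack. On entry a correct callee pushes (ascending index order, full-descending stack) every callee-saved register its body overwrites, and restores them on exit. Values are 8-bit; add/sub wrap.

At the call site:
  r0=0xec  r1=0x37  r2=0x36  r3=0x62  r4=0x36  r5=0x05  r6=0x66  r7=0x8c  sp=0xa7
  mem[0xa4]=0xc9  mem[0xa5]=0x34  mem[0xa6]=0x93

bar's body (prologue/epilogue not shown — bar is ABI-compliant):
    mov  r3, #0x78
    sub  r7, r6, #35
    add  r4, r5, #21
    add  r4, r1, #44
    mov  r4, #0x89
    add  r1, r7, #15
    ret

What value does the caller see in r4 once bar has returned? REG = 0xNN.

prologue: push r3 → mem[0xa6]=0x62, sp=0xa6
prologue: push r4 → mem[0xa5]=0x36, sp=0xa5
prologue: push r7 → mem[0xa4]=0x8c, sp=0xa4
body[0] mov  r3, #0x78 → r3=0x78
body[1] sub  r7, r6, #35 → r7=0x43
body[2] add  r4, r5, #21 → r4=0x1a
body[3] add  r4, r1, #44 → r4=0x63
body[4] mov  r4, #0x89 → r4=0x89
body[5] add  r1, r7, #15 → r1=0x52
epilogue: pop r7=0x8c, sp=0xa5
epilogue: pop r4=0x36, sp=0xa6
epilogue: pop r3=0x62, sp=0xa7
r4 is callee-saved → restored

REG = 0x36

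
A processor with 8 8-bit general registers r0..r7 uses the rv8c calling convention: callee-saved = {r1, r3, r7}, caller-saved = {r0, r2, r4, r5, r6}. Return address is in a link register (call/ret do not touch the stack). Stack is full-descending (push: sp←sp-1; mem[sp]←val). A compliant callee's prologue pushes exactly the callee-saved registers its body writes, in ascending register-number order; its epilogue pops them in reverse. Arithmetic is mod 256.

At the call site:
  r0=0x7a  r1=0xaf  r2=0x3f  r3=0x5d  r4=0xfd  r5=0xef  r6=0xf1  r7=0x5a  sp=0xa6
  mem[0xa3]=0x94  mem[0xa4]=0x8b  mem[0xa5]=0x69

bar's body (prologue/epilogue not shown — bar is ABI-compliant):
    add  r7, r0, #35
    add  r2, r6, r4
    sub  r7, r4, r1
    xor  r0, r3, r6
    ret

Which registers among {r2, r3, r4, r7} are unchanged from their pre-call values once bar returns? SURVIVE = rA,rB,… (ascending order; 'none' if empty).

prologue: push r7 → mem[0xa5]=0x5a, sp=0xa5
body[0] add  r7, r0, #35 → r7=0x9d
body[1] add  r2, r6, r4 → r2=0xee
body[2] sub  r7, r4, r1 → r7=0x4e
body[3] xor  r0, r3, r6 → r0=0xac
epilogue: pop r7=0x5a, sp=0xa6
r2: caller-saved, written=True
r3: callee-saved, written=False
r4: caller-saved, written=False
r7: callee-saved, written=True

SURVIVE = r3,r4,r7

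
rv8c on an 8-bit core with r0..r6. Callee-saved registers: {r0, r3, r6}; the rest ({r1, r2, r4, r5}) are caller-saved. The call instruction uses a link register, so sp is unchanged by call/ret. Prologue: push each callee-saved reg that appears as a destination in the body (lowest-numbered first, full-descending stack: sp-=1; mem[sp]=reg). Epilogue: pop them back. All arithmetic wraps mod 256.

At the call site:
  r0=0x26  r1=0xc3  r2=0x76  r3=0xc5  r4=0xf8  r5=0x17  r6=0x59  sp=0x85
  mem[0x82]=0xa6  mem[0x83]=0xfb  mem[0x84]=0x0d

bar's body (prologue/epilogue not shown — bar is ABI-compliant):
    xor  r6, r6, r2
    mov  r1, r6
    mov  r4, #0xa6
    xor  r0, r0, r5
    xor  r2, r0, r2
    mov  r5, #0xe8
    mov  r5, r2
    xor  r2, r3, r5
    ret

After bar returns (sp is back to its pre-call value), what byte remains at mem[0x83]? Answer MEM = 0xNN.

prologue: push r0 -> mem[0x84]=0x26, sp=0x84
prologue: push r6 -> mem[0x83]=0x59, sp=0x83
body[0] xor  r6, r6, r2 -> r6=0x2f
body[1] mov  r1, r6 -> r1=0x2f
body[2] mov  r4, #0xa6 -> r4=0xa6
body[3] xor  r0, r0, r5 -> r0=0x31
body[4] xor  r2, r0, r2 -> r2=0x47
body[5] mov  r5, #0xe8 -> r5=0xe8
body[6] mov  r5, r2 -> r5=0x47
body[7] xor  r2, r3, r5 -> r2=0x82
epilogue: pop r6=0x59, sp=0x84
epilogue: pop r0=0x26, sp=0x85
prologue pushed ['r0', 'r6'] at ['0x84', '0x83']

MEM = 0x59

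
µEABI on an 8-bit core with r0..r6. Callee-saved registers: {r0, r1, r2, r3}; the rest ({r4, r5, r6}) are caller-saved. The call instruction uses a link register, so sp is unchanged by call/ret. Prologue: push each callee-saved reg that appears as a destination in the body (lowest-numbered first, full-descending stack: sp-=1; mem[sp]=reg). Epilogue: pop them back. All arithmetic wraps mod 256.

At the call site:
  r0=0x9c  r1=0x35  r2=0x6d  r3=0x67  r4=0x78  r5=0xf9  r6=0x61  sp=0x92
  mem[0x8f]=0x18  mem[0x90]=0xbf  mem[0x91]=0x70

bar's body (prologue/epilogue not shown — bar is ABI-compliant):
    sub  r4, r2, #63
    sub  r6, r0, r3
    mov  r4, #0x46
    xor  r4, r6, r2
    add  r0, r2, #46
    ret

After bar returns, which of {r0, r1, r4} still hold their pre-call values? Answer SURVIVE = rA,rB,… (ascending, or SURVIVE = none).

prologue: push r0 -> mem[0x91]=0x9c, sp=0x91
body[0] sub  r4, r2, #63 -> r4=0x2e
body[1] sub  r6, r0, r3 -> r6=0x35
body[2] mov  r4, #0x46 -> r4=0x46
body[3] xor  r4, r6, r2 -> r4=0x58
body[4] add  r0, r2, #46 -> r0=0x9b
epilogue: pop r0=0x9c, sp=0x92
r0: callee-saved, written=True
r1: callee-saved, written=False
r4: caller-saved, written=True

SURVIVE = r0,r1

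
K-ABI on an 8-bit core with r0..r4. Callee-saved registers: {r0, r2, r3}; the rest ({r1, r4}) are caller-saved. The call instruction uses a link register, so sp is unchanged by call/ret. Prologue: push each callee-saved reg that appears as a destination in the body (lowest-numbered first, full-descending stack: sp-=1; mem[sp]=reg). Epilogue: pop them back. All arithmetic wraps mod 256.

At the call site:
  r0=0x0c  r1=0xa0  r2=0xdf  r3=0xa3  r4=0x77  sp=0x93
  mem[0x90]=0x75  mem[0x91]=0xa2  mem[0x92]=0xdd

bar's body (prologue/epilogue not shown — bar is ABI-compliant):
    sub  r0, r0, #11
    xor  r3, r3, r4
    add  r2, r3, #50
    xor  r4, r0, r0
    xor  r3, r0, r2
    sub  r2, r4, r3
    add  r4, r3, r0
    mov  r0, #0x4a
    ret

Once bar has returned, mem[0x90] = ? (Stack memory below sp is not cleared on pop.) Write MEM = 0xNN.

MEM = 0xa3

prologue: push r0 -> mem[0x92]=0x0c, sp=0x92
prologue: push r2 -> mem[0x91]=0xdf, sp=0x91
prologue: push r3 -> mem[0x90]=0xa3, sp=0x90
body[0] sub  r0, r0, #11 -> r0=0x01
body[1] xor  r3, r3, r4 -> r3=0xd4
body[2] add  r2, r3, #50 -> r2=0x06
body[3] xor  r4, r0, r0 -> r4=0x00
body[4] xor  r3, r0, r2 -> r3=0x07
body[5] sub  r2, r4, r3 -> r2=0xf9
body[6] add  r4, r3, r0 -> r4=0x08
body[7] mov  r0, #0x4a -> r0=0x4a
epilogue: pop r3=0xa3, sp=0x91
epilogue: pop r2=0xdf, sp=0x92
epilogue: pop r0=0x0c, sp=0x93
prologue pushed ['r0', 'r2', 'r3'] at ['0x92', '0x91', '0x90']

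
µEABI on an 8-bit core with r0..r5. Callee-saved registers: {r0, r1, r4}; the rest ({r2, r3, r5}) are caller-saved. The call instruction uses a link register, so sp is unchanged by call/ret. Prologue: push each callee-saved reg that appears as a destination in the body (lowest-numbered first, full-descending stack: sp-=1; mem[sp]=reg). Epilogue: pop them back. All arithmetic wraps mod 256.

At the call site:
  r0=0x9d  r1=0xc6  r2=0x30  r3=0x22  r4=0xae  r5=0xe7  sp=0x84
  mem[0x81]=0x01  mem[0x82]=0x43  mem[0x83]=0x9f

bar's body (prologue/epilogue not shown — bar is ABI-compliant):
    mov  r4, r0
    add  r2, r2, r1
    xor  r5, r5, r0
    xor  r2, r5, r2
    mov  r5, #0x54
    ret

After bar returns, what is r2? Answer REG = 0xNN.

REG = 0x8c

prologue: push r4 → mem[0x83]=0xae, sp=0x83
body[0] mov  r4, r0 → r4=0x9d
body[1] add  r2, r2, r1 → r2=0xf6
body[2] xor  r5, r5, r0 → r5=0x7a
body[3] xor  r2, r5, r2 → r2=0x8c
body[4] mov  r5, #0x54 → r5=0x54
epilogue: pop r4=0xae, sp=0x84
r2 is caller-saved → body value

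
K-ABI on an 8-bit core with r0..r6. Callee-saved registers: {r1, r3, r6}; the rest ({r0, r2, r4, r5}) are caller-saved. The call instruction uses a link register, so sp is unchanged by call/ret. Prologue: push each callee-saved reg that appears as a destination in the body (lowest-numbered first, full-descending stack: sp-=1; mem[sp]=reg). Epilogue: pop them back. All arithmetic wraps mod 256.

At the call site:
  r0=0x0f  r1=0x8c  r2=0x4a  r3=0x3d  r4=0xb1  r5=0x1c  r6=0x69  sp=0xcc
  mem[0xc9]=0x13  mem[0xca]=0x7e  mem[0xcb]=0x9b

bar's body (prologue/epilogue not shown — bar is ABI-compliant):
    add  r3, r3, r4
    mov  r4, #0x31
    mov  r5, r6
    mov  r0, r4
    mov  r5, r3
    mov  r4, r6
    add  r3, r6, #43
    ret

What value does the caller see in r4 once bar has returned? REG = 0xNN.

prologue: push r3 → mem[0xcb]=0x3d, sp=0xcb
body[0] add  r3, r3, r4 → r3=0xee
body[1] mov  r4, #0x31 → r4=0x31
body[2] mov  r5, r6 → r5=0x69
body[3] mov  r0, r4 → r0=0x31
body[4] mov  r5, r3 → r5=0xee
body[5] mov  r4, r6 → r4=0x69
body[6] add  r3, r6, #43 → r3=0x94
epilogue: pop r3=0x3d, sp=0xcc
r4 is caller-saved → body value

REG = 0x69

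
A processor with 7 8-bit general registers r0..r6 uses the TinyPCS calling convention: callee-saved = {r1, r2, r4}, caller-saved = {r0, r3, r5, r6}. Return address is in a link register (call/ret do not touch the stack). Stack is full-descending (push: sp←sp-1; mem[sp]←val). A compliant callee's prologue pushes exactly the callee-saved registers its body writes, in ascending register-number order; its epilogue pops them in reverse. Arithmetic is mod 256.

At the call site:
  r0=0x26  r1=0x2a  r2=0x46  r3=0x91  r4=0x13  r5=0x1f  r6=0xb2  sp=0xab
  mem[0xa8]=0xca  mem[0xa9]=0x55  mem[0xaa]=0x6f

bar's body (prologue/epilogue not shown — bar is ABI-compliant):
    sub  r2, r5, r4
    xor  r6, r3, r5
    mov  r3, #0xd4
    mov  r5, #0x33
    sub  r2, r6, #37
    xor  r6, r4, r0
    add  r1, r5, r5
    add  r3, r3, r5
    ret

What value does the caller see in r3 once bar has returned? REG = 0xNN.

prologue: push r1 → mem[0xaa]=0x2a, sp=0xaa
prologue: push r2 → mem[0xa9]=0x46, sp=0xa9
body[0] sub  r2, r5, r4 → r2=0x0c
body[1] xor  r6, r3, r5 → r6=0x8e
body[2] mov  r3, #0xd4 → r3=0xd4
body[3] mov  r5, #0x33 → r5=0x33
body[4] sub  r2, r6, #37 → r2=0x69
body[5] xor  r6, r4, r0 → r6=0x35
body[6] add  r1, r5, r5 → r1=0x66
body[7] add  r3, r3, r5 → r3=0x07
epilogue: pop r2=0x46, sp=0xaa
epilogue: pop r1=0x2a, sp=0xab
r3 is caller-saved → body value

REG = 0x07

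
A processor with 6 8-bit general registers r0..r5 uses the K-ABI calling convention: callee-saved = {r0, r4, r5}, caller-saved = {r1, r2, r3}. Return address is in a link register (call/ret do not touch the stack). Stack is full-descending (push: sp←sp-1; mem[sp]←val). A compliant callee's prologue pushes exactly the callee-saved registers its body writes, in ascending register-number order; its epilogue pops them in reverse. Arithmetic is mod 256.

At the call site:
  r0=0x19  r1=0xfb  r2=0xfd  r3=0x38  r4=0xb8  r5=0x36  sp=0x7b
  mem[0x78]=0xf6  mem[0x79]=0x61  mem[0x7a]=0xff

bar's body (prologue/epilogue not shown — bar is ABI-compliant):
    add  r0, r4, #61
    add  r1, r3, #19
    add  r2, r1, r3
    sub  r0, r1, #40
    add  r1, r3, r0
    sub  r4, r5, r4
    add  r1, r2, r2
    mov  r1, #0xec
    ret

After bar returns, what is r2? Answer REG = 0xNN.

REG = 0x83

prologue: push r0 -> mem[0x7a]=0x19, sp=0x7a
prologue: push r4 -> mem[0x79]=0xb8, sp=0x79
body[0] add  r0, r4, #61 -> r0=0xf5
body[1] add  r1, r3, #19 -> r1=0x4b
body[2] add  r2, r1, r3 -> r2=0x83
body[3] sub  r0, r1, #40 -> r0=0x23
body[4] add  r1, r3, r0 -> r1=0x5b
body[5] sub  r4, r5, r4 -> r4=0x7e
body[6] add  r1, r2, r2 -> r1=0x06
body[7] mov  r1, #0xec -> r1=0xec
epilogue: pop r4=0xb8, sp=0x7a
epilogue: pop r0=0x19, sp=0x7b
r2 is caller-saved -> body value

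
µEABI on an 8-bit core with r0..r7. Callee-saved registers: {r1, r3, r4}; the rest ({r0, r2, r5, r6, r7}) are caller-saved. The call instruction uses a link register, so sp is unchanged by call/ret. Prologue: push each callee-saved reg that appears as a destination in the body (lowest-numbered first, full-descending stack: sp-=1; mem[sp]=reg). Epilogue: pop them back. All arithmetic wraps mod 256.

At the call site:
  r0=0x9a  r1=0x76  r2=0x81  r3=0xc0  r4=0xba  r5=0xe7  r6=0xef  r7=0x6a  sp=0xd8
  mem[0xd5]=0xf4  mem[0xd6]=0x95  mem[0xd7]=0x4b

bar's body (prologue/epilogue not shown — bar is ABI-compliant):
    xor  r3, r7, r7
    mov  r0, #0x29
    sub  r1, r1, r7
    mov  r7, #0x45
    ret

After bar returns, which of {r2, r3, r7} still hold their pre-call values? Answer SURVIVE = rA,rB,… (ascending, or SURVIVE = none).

prologue: push r1 -> mem[0xd7]=0x76, sp=0xd7
prologue: push r3 -> mem[0xd6]=0xc0, sp=0xd6
body[0] xor  r3, r7, r7 -> r3=0x00
body[1] mov  r0, #0x29 -> r0=0x29
body[2] sub  r1, r1, r7 -> r1=0x0c
body[3] mov  r7, #0x45 -> r7=0x45
epilogue: pop r3=0xc0, sp=0xd7
epilogue: pop r1=0x76, sp=0xd8
r2: caller-saved, written=False
r3: callee-saved, written=True
r7: caller-saved, written=True

SURVIVE = r2,r3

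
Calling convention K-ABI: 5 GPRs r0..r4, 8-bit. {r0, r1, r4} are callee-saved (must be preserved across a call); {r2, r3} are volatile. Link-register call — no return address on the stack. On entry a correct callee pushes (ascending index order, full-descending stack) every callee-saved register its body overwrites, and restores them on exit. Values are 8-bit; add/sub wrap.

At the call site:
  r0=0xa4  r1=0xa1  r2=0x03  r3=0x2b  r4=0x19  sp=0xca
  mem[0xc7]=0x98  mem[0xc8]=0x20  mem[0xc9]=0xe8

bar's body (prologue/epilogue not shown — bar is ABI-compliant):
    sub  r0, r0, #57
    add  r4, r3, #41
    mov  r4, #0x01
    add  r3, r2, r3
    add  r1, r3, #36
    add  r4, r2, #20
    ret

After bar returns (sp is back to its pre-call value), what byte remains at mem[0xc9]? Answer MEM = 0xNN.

prologue: push r0 → mem[0xc9]=0xa4, sp=0xc9
prologue: push r1 → mem[0xc8]=0xa1, sp=0xc8
prologue: push r4 → mem[0xc7]=0x19, sp=0xc7
body[0] sub  r0, r0, #57 → r0=0x6b
body[1] add  r4, r3, #41 → r4=0x54
body[2] mov  r4, #0x01 → r4=0x01
body[3] add  r3, r2, r3 → r3=0x2e
body[4] add  r1, r3, #36 → r1=0x52
body[5] add  r4, r2, #20 → r4=0x17
epilogue: pop r4=0x19, sp=0xc8
epilogue: pop r1=0xa1, sp=0xc9
epilogue: pop r0=0xa4, sp=0xca
prologue pushed ['r0', 'r1', 'r4'] at ['0xc9', '0xc8', '0xc7']

MEM = 0xa4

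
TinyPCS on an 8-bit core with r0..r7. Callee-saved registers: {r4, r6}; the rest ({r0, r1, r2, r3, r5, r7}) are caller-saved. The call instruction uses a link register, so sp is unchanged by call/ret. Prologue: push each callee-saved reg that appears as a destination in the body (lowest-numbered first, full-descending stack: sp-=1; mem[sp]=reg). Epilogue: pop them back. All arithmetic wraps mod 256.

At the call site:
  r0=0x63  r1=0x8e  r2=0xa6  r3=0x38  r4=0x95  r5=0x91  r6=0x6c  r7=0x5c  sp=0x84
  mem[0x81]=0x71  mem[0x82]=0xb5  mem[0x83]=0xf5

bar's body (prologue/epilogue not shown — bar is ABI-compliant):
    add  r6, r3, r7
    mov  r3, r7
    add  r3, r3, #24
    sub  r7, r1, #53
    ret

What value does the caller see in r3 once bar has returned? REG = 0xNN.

prologue: push r6 → mem[0x83]=0x6c, sp=0x83
body[0] add  r6, r3, r7 → r6=0x94
body[1] mov  r3, r7 → r3=0x5c
body[2] add  r3, r3, #24 → r3=0x74
body[3] sub  r7, r1, #53 → r7=0x59
epilogue: pop r6=0x6c, sp=0x84
r3 is caller-saved → body value

REG = 0x74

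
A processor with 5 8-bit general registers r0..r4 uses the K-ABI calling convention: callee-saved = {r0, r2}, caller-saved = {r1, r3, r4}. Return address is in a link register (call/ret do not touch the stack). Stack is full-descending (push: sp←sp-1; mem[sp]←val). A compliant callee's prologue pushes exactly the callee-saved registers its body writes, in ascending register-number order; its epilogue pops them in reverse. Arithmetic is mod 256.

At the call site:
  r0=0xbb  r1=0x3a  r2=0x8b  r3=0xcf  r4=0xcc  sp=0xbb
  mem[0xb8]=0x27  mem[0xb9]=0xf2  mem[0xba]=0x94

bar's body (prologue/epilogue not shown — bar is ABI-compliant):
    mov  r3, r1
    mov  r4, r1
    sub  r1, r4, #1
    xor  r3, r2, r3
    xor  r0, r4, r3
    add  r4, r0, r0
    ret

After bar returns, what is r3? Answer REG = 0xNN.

REG = 0xb1

prologue: push r0 → mem[0xba]=0xbb, sp=0xba
body[0] mov  r3, r1 → r3=0x3a
body[1] mov  r4, r1 → r4=0x3a
body[2] sub  r1, r4, #1 → r1=0x39
body[3] xor  r3, r2, r3 → r3=0xb1
body[4] xor  r0, r4, r3 → r0=0x8b
body[5] add  r4, r0, r0 → r4=0x16
epilogue: pop r0=0xbb, sp=0xbb
r3 is caller-saved → body value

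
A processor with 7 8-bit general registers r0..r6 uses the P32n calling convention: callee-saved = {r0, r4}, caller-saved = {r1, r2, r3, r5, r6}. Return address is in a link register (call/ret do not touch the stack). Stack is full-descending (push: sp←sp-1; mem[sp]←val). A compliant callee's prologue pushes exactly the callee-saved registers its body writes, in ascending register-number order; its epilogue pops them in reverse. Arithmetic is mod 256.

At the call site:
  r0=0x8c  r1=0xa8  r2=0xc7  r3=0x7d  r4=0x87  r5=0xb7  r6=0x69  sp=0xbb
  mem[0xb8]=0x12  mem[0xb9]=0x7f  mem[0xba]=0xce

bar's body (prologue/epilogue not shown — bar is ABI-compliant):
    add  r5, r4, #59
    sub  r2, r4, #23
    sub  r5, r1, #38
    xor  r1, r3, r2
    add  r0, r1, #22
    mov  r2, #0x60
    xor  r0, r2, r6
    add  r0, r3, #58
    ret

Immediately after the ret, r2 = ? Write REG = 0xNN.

REG = 0x60

prologue: push r0 → mem[0xba]=0x8c, sp=0xba
body[0] add  r5, r4, #59 → r5=0xc2
body[1] sub  r2, r4, #23 → r2=0x70
body[2] sub  r5, r1, #38 → r5=0x82
body[3] xor  r1, r3, r2 → r1=0x0d
body[4] add  r0, r1, #22 → r0=0x23
body[5] mov  r2, #0x60 → r2=0x60
body[6] xor  r0, r2, r6 → r0=0x09
body[7] add  r0, r3, #58 → r0=0xb7
epilogue: pop r0=0x8c, sp=0xbb
r2 is caller-saved → body value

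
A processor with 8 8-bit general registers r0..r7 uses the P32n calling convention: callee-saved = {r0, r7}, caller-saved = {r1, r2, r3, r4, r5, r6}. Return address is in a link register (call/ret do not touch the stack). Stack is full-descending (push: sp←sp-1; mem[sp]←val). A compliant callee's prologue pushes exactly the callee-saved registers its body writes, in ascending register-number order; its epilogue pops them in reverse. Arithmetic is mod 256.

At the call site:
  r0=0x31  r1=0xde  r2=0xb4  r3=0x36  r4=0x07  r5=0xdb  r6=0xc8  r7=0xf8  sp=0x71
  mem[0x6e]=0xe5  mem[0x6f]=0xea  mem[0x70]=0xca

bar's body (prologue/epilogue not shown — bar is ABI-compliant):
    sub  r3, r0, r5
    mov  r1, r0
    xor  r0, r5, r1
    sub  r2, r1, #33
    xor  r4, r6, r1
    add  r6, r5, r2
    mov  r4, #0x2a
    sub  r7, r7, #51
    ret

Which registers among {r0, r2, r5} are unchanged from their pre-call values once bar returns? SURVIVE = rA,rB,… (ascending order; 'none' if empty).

prologue: push r0 → mem[0x70]=0x31, sp=0x70
prologue: push r7 → mem[0x6f]=0xf8, sp=0x6f
body[0] sub  r3, r0, r5 → r3=0x56
body[1] mov  r1, r0 → r1=0x31
body[2] xor  r0, r5, r1 → r0=0xea
body[3] sub  r2, r1, #33 → r2=0x10
body[4] xor  r4, r6, r1 → r4=0xf9
body[5] add  r6, r5, r2 → r6=0xeb
body[6] mov  r4, #0x2a → r4=0x2a
body[7] sub  r7, r7, #51 → r7=0xc5
epilogue: pop r7=0xf8, sp=0x70
epilogue: pop r0=0x31, sp=0x71
r0: callee-saved, written=True
r2: caller-saved, written=True
r5: caller-saved, written=False

SURVIVE = r0,r5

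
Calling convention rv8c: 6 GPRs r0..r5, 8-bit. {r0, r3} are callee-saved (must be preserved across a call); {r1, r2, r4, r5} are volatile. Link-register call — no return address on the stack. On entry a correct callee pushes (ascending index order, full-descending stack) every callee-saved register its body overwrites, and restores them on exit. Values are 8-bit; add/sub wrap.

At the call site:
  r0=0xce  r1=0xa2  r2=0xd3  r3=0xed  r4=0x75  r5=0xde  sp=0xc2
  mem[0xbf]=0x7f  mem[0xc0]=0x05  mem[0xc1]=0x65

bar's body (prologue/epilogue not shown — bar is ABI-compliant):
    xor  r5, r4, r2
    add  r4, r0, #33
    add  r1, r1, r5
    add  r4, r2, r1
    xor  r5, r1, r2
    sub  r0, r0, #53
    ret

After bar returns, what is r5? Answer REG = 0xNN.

REG = 0x9b

prologue: push r0 -> mem[0xc1]=0xce, sp=0xc1
body[0] xor  r5, r4, r2 -> r5=0xa6
body[1] add  r4, r0, #33 -> r4=0xef
body[2] add  r1, r1, r5 -> r1=0x48
body[3] add  r4, r2, r1 -> r4=0x1b
body[4] xor  r5, r1, r2 -> r5=0x9b
body[5] sub  r0, r0, #53 -> r0=0x99
epilogue: pop r0=0xce, sp=0xc2
r5 is caller-saved -> body value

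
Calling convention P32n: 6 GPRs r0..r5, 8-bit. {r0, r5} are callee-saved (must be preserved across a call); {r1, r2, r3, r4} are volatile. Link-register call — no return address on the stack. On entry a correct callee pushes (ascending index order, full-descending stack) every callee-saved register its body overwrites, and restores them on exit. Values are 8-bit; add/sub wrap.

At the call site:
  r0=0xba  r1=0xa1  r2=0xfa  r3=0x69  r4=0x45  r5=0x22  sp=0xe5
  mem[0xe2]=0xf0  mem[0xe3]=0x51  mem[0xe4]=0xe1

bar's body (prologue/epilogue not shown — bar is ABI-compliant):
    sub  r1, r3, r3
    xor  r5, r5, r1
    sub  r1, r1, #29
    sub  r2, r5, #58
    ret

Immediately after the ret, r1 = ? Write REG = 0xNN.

prologue: push r5 -> mem[0xe4]=0x22, sp=0xe4
body[0] sub  r1, r3, r3 -> r1=0x00
body[1] xor  r5, r5, r1 -> r5=0x22
body[2] sub  r1, r1, #29 -> r1=0xe3
body[3] sub  r2, r5, #58 -> r2=0xe8
epilogue: pop r5=0x22, sp=0xe5
r1 is caller-saved -> body value

REG = 0xe3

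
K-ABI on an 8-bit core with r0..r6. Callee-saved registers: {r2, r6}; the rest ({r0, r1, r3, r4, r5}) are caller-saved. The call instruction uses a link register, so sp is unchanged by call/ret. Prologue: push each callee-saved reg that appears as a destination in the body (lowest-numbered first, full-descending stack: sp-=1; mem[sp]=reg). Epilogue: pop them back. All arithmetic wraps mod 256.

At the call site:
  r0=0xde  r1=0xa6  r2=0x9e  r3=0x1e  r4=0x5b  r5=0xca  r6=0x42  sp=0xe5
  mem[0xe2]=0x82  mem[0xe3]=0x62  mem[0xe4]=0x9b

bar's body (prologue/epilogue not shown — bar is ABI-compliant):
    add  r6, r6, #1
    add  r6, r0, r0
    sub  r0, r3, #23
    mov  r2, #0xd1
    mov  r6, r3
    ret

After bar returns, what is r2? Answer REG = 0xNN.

prologue: push r2 → mem[0xe4]=0x9e, sp=0xe4
prologue: push r6 → mem[0xe3]=0x42, sp=0xe3
body[0] add  r6, r6, #1 → r6=0x43
body[1] add  r6, r0, r0 → r6=0xbc
body[2] sub  r0, r3, #23 → r0=0x07
body[3] mov  r2, #0xd1 → r2=0xd1
body[4] mov  r6, r3 → r6=0x1e
epilogue: pop r6=0x42, sp=0xe4
epilogue: pop r2=0x9e, sp=0xe5
r2 is callee-saved → restored

REG = 0x9e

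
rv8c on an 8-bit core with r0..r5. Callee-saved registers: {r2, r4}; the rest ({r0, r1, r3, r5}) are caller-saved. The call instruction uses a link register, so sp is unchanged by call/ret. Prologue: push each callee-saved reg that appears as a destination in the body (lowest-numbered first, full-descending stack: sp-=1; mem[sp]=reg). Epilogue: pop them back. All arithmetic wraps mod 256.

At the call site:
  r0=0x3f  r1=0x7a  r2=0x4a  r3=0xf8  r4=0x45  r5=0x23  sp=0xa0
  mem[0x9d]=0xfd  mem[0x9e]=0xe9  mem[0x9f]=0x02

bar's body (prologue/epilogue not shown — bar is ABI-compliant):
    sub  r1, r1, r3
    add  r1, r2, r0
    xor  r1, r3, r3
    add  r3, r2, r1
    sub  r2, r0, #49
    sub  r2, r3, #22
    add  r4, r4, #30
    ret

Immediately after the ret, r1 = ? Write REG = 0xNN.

REG = 0x00

prologue: push r2 -> mem[0x9f]=0x4a, sp=0x9f
prologue: push r4 -> mem[0x9e]=0x45, sp=0x9e
body[0] sub  r1, r1, r3 -> r1=0x82
body[1] add  r1, r2, r0 -> r1=0x89
body[2] xor  r1, r3, r3 -> r1=0x00
body[3] add  r3, r2, r1 -> r3=0x4a
body[4] sub  r2, r0, #49 -> r2=0x0e
body[5] sub  r2, r3, #22 -> r2=0x34
body[6] add  r4, r4, #30 -> r4=0x63
epilogue: pop r4=0x45, sp=0x9f
epilogue: pop r2=0x4a, sp=0xa0
r1 is caller-saved -> body value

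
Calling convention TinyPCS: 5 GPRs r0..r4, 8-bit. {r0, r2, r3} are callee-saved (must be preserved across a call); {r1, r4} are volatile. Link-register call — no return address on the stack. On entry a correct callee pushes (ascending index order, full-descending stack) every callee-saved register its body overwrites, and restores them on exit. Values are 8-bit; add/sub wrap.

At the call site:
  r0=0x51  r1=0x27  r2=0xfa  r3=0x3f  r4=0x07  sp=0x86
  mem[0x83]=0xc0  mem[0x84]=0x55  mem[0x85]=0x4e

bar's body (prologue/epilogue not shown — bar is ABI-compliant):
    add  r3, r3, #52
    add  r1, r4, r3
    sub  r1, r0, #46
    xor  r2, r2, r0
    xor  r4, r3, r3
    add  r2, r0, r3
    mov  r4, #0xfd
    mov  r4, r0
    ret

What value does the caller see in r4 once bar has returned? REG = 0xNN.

prologue: push r2 → mem[0x85]=0xfa, sp=0x85
prologue: push r3 → mem[0x84]=0x3f, sp=0x84
body[0] add  r3, r3, #52 → r3=0x73
body[1] add  r1, r4, r3 → r1=0x7a
body[2] sub  r1, r0, #46 → r1=0x23
body[3] xor  r2, r2, r0 → r2=0xab
body[4] xor  r4, r3, r3 → r4=0x00
body[5] add  r2, r0, r3 → r2=0xc4
body[6] mov  r4, #0xfd → r4=0xfd
body[7] mov  r4, r0 → r4=0x51
epilogue: pop r3=0x3f, sp=0x85
epilogue: pop r2=0xfa, sp=0x86
r4 is caller-saved → body value

REG = 0x51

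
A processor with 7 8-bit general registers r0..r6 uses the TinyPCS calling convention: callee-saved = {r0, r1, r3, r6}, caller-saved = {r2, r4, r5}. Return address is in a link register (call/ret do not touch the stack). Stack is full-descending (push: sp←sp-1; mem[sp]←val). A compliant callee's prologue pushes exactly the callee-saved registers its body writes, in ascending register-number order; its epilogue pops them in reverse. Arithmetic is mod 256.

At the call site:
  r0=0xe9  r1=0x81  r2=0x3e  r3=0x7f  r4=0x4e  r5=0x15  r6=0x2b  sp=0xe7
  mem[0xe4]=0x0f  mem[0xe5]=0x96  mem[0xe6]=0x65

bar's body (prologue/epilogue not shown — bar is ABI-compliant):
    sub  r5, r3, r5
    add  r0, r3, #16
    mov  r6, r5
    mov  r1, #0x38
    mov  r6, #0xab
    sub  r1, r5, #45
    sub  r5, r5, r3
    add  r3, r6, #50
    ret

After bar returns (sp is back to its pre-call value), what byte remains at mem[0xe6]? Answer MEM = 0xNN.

MEM = 0xe9

prologue: push r0 → mem[0xe6]=0xe9, sp=0xe6
prologue: push r1 → mem[0xe5]=0x81, sp=0xe5
prologue: push r3 → mem[0xe4]=0x7f, sp=0xe4
prologue: push r6 → mem[0xe3]=0x2b, sp=0xe3
body[0] sub  r5, r3, r5 → r5=0x6a
body[1] add  r0, r3, #16 → r0=0x8f
body[2] mov  r6, r5 → r6=0x6a
body[3] mov  r1, #0x38 → r1=0x38
body[4] mov  r6, #0xab → r6=0xab
body[5] sub  r1, r5, #45 → r1=0x3d
body[6] sub  r5, r5, r3 → r5=0xeb
body[7] add  r3, r6, #50 → r3=0xdd
epilogue: pop r6=0x2b, sp=0xe4
epilogue: pop r3=0x7f, sp=0xe5
epilogue: pop r1=0x81, sp=0xe6
epilogue: pop r0=0xe9, sp=0xe7
prologue pushed ['r0', 'r1', 'r3', 'r6'] at ['0xe6', '0xe5', '0xe4', '0xe3']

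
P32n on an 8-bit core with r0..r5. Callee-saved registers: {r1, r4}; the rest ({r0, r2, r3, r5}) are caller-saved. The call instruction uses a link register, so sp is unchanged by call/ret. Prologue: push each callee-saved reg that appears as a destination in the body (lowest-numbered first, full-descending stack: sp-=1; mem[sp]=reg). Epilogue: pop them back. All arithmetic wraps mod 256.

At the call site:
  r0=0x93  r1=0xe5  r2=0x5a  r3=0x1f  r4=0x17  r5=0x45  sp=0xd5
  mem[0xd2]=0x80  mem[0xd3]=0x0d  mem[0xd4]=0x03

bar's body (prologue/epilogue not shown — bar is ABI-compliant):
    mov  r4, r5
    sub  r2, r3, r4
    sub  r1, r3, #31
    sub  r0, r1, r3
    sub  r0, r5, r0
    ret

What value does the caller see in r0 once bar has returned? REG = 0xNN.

REG = 0x64

prologue: push r1 → mem[0xd4]=0xe5, sp=0xd4
prologue: push r4 → mem[0xd3]=0x17, sp=0xd3
body[0] mov  r4, r5 → r4=0x45
body[1] sub  r2, r3, r4 → r2=0xda
body[2] sub  r1, r3, #31 → r1=0x00
body[3] sub  r0, r1, r3 → r0=0xe1
body[4] sub  r0, r5, r0 → r0=0x64
epilogue: pop r4=0x17, sp=0xd4
epilogue: pop r1=0xe5, sp=0xd5
r0 is caller-saved → body value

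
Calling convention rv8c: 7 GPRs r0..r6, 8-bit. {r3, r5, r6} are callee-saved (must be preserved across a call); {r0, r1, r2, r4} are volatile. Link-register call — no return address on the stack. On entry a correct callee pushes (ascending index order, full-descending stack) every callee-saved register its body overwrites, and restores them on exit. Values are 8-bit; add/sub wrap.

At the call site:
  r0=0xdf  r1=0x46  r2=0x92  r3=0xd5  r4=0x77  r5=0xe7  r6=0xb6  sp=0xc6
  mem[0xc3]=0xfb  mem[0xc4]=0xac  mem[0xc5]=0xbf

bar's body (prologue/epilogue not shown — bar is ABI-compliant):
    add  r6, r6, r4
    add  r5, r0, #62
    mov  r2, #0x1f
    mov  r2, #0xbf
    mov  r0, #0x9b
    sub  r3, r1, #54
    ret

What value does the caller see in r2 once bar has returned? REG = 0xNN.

REG = 0xbf

prologue: push r3 → mem[0xc5]=0xd5, sp=0xc5
prologue: push r5 → mem[0xc4]=0xe7, sp=0xc4
prologue: push r6 → mem[0xc3]=0xb6, sp=0xc3
body[0] add  r6, r6, r4 → r6=0x2d
body[1] add  r5, r0, #62 → r5=0x1d
body[2] mov  r2, #0x1f → r2=0x1f
body[3] mov  r2, #0xbf → r2=0xbf
body[4] mov  r0, #0x9b → r0=0x9b
body[5] sub  r3, r1, #54 → r3=0x10
epilogue: pop r6=0xb6, sp=0xc4
epilogue: pop r5=0xe7, sp=0xc5
epilogue: pop r3=0xd5, sp=0xc6
r2 is caller-saved → body value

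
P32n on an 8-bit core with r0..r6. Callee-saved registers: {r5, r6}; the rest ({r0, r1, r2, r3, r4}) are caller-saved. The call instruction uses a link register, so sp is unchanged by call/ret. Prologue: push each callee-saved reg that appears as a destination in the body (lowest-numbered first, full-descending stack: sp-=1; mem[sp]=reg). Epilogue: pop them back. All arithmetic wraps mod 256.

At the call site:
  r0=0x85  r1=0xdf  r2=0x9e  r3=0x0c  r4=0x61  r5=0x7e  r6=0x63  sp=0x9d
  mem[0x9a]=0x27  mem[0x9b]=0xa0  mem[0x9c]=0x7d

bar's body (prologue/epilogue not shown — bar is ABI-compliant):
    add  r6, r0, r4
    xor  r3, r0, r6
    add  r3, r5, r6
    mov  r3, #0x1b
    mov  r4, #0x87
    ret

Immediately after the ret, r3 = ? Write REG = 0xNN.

REG = 0x1b

prologue: push r6 → mem[0x9c]=0x63, sp=0x9c
body[0] add  r6, r0, r4 → r6=0xe6
body[1] xor  r3, r0, r6 → r3=0x63
body[2] add  r3, r5, r6 → r3=0x64
body[3] mov  r3, #0x1b → r3=0x1b
body[4] mov  r4, #0x87 → r4=0x87
epilogue: pop r6=0x63, sp=0x9d
r3 is caller-saved → body value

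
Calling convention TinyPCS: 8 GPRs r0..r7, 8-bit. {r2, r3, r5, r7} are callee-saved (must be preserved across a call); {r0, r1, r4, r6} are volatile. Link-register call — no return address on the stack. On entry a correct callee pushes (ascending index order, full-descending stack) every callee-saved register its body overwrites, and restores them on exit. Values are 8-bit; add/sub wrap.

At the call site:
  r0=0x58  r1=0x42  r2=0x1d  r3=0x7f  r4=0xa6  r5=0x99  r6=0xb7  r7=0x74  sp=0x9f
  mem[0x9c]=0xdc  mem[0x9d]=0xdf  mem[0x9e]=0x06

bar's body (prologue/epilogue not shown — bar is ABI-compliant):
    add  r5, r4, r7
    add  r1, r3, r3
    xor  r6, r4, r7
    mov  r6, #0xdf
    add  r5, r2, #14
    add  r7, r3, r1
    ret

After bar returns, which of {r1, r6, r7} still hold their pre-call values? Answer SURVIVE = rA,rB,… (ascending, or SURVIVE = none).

prologue: push r5 → mem[0x9e]=0x99, sp=0x9e
prologue: push r7 → mem[0x9d]=0x74, sp=0x9d
body[0] add  r5, r4, r7 → r5=0x1a
body[1] add  r1, r3, r3 → r1=0xfe
body[2] xor  r6, r4, r7 → r6=0xd2
body[3] mov  r6, #0xdf → r6=0xdf
body[4] add  r5, r2, #14 → r5=0x2b
body[5] add  r7, r3, r1 → r7=0x7d
epilogue: pop r7=0x74, sp=0x9e
epilogue: pop r5=0x99, sp=0x9f
r1: caller-saved, written=True
r6: caller-saved, written=True
r7: callee-saved, written=True

SURVIVE = r7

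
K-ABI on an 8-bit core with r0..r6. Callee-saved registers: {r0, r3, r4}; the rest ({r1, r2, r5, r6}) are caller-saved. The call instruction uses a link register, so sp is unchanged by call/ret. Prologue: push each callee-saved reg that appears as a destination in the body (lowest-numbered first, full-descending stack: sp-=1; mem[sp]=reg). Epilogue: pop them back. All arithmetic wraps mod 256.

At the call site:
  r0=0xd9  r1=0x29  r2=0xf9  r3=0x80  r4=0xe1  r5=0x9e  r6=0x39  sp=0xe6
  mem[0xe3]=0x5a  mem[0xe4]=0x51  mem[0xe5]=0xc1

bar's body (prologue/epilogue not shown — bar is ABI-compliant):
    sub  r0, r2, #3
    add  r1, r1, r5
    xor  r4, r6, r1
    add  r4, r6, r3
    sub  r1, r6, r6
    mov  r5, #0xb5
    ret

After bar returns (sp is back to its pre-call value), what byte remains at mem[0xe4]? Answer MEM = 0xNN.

prologue: push r0 → mem[0xe5]=0xd9, sp=0xe5
prologue: push r4 → mem[0xe4]=0xe1, sp=0xe4
body[0] sub  r0, r2, #3 → r0=0xf6
body[1] add  r1, r1, r5 → r1=0xc7
body[2] xor  r4, r6, r1 → r4=0xfe
body[3] add  r4, r6, r3 → r4=0xb9
body[4] sub  r1, r6, r6 → r1=0x00
body[5] mov  r5, #0xb5 → r5=0xb5
epilogue: pop r4=0xe1, sp=0xe5
epilogue: pop r0=0xd9, sp=0xe6
prologue pushed ['r0', 'r4'] at ['0xe5', '0xe4']

MEM = 0xe1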